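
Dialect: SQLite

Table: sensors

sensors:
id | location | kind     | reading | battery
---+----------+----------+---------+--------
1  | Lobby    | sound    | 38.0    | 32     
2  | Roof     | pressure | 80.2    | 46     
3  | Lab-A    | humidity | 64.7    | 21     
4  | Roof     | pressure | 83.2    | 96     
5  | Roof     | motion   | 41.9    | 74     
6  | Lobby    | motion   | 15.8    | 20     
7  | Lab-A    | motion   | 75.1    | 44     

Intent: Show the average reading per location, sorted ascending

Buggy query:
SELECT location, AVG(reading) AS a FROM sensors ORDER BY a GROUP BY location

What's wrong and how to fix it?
Bug: GROUP BY must precede ORDER BY

Fix: Reorder: SELECT … FROM … GROUP BY … ORDER BY …

Corrected query:
SELECT location, AVG(reading) AS a FROM sensors GROUP BY location ORDER BY a

Result:
location | a        
---------+----------
Lobby    | 26.9     
Roof     | 68.433333
Lab-A    | 69.9     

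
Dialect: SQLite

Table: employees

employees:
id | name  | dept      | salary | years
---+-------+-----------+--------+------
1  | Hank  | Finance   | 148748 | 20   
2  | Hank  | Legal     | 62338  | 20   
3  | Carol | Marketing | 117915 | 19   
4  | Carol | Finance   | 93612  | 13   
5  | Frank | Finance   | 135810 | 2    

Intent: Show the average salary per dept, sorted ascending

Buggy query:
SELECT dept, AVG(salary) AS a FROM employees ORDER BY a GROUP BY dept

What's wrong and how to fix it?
Bug: GROUP BY must precede ORDER BY

Fix: Move ORDER BY to the end, after GROUP BY

Corrected query:
SELECT dept, AVG(salary) AS a FROM employees GROUP BY dept ORDER BY a

Result:
dept      | a            
----------+--------------
Legal     | 62338        
Marketing | 117915       
Finance   | 126056.666667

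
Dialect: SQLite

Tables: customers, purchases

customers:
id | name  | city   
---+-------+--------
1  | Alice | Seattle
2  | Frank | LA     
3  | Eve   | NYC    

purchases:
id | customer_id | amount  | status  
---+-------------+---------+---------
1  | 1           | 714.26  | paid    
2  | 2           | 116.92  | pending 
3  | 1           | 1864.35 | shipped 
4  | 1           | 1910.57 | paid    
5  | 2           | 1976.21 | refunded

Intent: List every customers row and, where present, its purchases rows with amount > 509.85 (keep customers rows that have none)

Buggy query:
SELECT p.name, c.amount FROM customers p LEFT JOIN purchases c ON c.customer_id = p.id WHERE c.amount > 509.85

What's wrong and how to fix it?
Bug: A WHERE condition on the right-hand table after LEFT JOIN drops unmatched parents

Fix: Put 'c.amount > 509.85' in the JOIN's ON clause instead of WHERE

Corrected query:
SELECT p.name, c.amount FROM customers p LEFT JOIN purchases c ON c.customer_id = p.id AND c.amount > 509.85

Result:
name  | amount 
------+--------
Alice | 714.26 
Alice | 1864.35
Alice | 1910.57
Frank | 1976.21
Eve   | NULL   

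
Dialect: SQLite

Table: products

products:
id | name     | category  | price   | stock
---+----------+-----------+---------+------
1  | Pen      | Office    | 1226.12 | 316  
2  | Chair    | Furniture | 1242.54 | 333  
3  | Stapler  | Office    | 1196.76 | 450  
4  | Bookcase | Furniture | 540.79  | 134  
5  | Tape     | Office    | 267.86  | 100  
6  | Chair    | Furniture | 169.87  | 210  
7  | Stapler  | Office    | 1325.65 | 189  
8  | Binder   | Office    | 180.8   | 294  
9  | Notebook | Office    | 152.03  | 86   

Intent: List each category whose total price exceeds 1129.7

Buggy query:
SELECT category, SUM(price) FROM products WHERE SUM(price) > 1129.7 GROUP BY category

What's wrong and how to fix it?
Bug: WHERE runs before GROUP BY, so aggregates aren't available there

Fix: Move the aggregate condition to a HAVING clause

Corrected query:
SELECT category, SUM(price) FROM products GROUP BY category HAVING SUM(price) > 1129.7

Result:
category  | SUM(price)
----------+-----------
Furniture | 1953.2    
Office    | 4349.22   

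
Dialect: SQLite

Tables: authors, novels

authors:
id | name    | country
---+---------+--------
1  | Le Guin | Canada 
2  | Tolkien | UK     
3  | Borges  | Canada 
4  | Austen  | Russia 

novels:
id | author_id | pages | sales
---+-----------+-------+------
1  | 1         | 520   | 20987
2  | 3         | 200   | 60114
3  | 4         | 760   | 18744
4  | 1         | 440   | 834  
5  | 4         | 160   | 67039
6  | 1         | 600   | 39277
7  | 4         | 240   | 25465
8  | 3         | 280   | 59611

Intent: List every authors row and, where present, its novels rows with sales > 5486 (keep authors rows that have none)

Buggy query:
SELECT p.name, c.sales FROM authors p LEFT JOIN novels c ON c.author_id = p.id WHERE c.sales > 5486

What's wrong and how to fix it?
Bug: Filtering c.sales in WHERE discards the NULL rows produced by LEFT JOIN, turning it into an inner join

Fix: Move the right-table condition into the ON clause so unmatched parents are kept

Corrected query:
SELECT p.name, c.sales FROM authors p LEFT JOIN novels c ON c.author_id = p.id AND c.sales > 5486

Result:
name    | sales
--------+------
Le Guin | 20987
Le Guin | 39277
Tolkien | NULL 
Borges  | 59611
Borges  | 60114
Austen  | 18744
Austen  | 25465
Austen  | 67039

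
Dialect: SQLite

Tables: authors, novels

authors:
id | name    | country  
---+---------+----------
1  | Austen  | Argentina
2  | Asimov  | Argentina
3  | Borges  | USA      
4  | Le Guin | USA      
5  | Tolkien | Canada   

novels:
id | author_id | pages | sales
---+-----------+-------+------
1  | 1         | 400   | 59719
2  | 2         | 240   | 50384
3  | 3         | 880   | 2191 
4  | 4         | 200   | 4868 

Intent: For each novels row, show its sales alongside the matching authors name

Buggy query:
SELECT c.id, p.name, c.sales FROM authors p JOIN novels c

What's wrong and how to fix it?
Bug: Missing join condition: each novels row is matched to all authors rows instead of just its own

Fix: Add ON c.author_id = p.id to the JOIN

Corrected query:
SELECT c.id, p.name, c.sales FROM authors p JOIN novels c ON c.author_id = p.id

Result:
id | name    | sales
---+---------+------
1  | Austen  | 59719
2  | Asimov  | 50384
3  | Borges  | 2191 
4  | Le Guin | 4868 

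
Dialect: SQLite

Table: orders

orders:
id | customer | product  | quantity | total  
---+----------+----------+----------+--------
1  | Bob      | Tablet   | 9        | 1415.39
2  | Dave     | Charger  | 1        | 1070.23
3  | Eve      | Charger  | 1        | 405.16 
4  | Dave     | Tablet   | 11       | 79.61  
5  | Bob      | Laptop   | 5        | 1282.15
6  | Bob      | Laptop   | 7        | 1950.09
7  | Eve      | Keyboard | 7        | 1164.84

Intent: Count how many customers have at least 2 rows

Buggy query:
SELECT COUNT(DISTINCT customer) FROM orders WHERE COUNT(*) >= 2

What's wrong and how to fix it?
Bug: WHERE filters individual rows, not groups, so a group-level COUNT is invalid there

Fix: Group first with HAVING COUNT(*) >= 2, then COUNT the resulting groups

Corrected query:
SELECT COUNT(*) FROM (SELECT customer FROM orders GROUP BY customer HAVING COUNT(*) >= 2)

Result:
COUNT(*)
--------
3       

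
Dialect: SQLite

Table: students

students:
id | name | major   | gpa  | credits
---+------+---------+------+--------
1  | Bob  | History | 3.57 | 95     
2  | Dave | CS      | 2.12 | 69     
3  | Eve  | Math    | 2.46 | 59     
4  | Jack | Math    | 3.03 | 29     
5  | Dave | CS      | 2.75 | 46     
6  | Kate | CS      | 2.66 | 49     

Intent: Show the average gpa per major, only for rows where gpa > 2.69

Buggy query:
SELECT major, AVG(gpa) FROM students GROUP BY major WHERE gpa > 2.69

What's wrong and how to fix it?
Bug: WHERE cannot follow GROUP BY

Fix: Place WHERE between FROM and GROUP BY

Corrected query:
SELECT major, AVG(gpa) FROM students WHERE gpa > 2.69 GROUP BY major

Result:
major   | AVG(gpa)
--------+---------
CS      | 2.75    
History | 3.57    
Math    | 3.03    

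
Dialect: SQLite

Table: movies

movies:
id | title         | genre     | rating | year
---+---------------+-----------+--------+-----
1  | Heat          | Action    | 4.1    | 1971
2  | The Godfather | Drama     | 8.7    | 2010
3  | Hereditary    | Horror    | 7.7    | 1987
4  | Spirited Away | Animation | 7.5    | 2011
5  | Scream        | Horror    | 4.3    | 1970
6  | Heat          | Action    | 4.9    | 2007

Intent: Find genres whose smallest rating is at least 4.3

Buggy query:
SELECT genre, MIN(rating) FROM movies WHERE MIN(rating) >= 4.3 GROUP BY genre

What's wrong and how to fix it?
Bug: Aggregates like MIN are computed per group after WHERE runs

Fix: Replace WHERE with HAVING after the GROUP BY

Corrected query:
SELECT genre, MIN(rating) FROM movies GROUP BY genre HAVING MIN(rating) >= 4.3

Result:
genre     | MIN(rating)
----------+------------
Animation | 7.5        
Drama     | 8.7        
Horror    | 4.3        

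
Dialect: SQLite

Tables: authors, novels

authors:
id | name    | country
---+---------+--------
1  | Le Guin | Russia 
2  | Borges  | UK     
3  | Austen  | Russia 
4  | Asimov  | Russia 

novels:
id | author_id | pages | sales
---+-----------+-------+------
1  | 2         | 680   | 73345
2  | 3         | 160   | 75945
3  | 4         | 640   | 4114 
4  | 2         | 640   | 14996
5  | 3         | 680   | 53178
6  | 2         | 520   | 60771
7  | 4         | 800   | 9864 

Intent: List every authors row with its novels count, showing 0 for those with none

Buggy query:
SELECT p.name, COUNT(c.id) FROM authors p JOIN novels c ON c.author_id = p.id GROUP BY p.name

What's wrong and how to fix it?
Bug: An inner join excludes parents with zero children

Fix: Use LEFT JOIN so parents without children still appear (COUNT(c.id) gives 0)

Corrected query:
SELECT p.name, COUNT(c.id) FROM authors p LEFT JOIN novels c ON c.author_id = p.id GROUP BY p.name

Result:
name    | COUNT(c.id)
--------+------------
Asimov  | 2          
Austen  | 2          
Borges  | 3          
Le Guin | 0          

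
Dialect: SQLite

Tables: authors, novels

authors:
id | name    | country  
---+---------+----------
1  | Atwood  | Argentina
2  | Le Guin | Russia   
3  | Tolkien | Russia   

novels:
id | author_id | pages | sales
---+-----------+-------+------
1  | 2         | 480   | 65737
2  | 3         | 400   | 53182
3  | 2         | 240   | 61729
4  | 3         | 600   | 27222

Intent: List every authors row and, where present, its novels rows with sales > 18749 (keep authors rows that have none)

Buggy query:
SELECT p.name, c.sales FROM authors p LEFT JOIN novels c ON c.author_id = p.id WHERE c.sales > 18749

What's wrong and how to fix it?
Bug: A WHERE condition on the right-hand table after LEFT JOIN drops unmatched parents

Fix: Move the right-table condition into the ON clause so unmatched parents are kept

Corrected query:
SELECT p.name, c.sales FROM authors p LEFT JOIN novels c ON c.author_id = p.id AND c.sales > 18749

Result:
name    | sales
--------+------
Atwood  | NULL 
Le Guin | 61729
Le Guin | 65737
Tolkien | 27222
Tolkien | 53182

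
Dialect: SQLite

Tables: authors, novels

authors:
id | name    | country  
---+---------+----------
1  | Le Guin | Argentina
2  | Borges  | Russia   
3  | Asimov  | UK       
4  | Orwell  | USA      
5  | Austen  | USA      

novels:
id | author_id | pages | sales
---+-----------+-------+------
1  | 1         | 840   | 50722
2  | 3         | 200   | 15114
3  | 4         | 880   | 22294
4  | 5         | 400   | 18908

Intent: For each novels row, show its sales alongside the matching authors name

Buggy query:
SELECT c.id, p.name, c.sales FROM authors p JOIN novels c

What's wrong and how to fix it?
Bug: Missing join condition: each novels row is matched to all authors rows instead of just its own

Fix: Add ON c.author_id = p.id to the JOIN

Corrected query:
SELECT c.id, p.name, c.sales FROM authors p JOIN novels c ON c.author_id = p.id

Result:
id | name    | sales
---+---------+------
1  | Le Guin | 50722
2  | Asimov  | 15114
3  | Orwell  | 22294
4  | Austen  | 18908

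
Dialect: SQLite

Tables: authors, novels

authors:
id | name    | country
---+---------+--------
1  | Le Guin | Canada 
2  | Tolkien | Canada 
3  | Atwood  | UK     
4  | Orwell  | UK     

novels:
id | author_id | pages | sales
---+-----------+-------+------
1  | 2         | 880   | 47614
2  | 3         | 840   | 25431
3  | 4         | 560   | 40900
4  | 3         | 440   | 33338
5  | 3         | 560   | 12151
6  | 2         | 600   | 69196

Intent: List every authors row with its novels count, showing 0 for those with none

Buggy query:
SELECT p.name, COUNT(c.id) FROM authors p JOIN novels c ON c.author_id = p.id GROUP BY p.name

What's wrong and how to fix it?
Bug: An inner join excludes parents with zero children

Fix: Use LEFT JOIN so parents without children still appear (COUNT(c.id) gives 0)

Corrected query:
SELECT p.name, COUNT(c.id) FROM authors p LEFT JOIN novels c ON c.author_id = p.id GROUP BY p.name

Result:
name    | COUNT(c.id)
--------+------------
Atwood  | 3          
Le Guin | 0          
Orwell  | 1          
Tolkien | 2          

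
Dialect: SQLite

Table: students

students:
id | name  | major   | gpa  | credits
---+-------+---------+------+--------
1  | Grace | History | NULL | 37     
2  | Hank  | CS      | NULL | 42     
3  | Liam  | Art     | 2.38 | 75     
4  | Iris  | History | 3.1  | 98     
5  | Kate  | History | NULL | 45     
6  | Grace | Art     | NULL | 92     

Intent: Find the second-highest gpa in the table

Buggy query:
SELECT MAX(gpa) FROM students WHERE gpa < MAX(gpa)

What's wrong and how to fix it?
Bug: MAX(gpa) on the right of the comparison is an aggregate-in-WHERE error

Fix: Put the inner MAX in a scalar subquery

Corrected query:
SELECT MAX(gpa) FROM students WHERE gpa < (SELECT MAX(gpa) FROM students)

Result:
MAX(gpa)
--------
2.38    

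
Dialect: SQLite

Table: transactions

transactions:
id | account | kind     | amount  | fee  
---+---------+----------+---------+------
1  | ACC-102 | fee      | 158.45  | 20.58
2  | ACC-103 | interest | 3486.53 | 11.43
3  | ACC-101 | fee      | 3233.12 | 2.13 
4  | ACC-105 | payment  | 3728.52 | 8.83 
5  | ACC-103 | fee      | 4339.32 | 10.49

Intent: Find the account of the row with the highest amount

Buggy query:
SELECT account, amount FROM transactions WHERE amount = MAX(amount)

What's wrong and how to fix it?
Bug: WHERE is evaluated per row; an aggregate over the whole table isn't defined there

Fix: Use a subquery: WHERE amount = (SELECT MAX(amount) FROM transactions)

Corrected query:
SELECT account, amount FROM transactions WHERE amount = (SELECT MAX(amount) FROM transactions)

Result:
account | amount 
--------+--------
ACC-103 | 4339.32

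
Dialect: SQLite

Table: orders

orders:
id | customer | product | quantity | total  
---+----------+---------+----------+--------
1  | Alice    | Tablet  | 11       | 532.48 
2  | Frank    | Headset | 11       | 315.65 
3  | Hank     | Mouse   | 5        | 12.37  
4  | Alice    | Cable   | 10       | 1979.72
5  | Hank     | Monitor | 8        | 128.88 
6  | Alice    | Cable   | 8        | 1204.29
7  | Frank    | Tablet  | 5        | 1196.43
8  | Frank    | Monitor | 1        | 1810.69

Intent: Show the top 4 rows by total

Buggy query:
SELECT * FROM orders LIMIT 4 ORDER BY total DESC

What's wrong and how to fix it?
Bug: ORDER BY cannot follow LIMIT; LIMIT is the final clause

Fix: Swap the clauses: ORDER BY first, then LIMIT

Corrected query:
SELECT * FROM orders ORDER BY total DESC LIMIT 4

Result:
id | customer | product | quantity | total  
---+----------+---------+----------+--------
4  | Alice    | Cable   | 10       | 1979.72
8  | Frank    | Monitor | 1        | 1810.69
6  | Alice    | Cable   | 8        | 1204.29
7  | Frank    | Tablet  | 5        | 1196.43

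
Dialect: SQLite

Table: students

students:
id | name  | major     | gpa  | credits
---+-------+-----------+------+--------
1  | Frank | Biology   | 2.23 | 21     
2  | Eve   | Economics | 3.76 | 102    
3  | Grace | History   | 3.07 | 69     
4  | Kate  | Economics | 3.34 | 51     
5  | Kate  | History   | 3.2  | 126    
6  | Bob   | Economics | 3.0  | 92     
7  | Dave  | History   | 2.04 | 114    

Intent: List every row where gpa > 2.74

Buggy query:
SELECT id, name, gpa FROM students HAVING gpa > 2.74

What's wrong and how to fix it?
Bug: This is a non-aggregate query (no GROUP BY, no aggregates), so in SQLite the HAVING clause is invalid here; a row-level condition belongs in WHERE

Fix: Replace HAVING with WHERE since the condition applies to individual rows

Corrected query:
SELECT id, name, gpa FROM students WHERE gpa > 2.74

Result:
id | name  | gpa 
---+-------+-----
2  | Eve   | 3.76
3  | Grace | 3.07
4  | Kate  | 3.34
5  | Kate  | 3.2 
6  | Bob   | 3   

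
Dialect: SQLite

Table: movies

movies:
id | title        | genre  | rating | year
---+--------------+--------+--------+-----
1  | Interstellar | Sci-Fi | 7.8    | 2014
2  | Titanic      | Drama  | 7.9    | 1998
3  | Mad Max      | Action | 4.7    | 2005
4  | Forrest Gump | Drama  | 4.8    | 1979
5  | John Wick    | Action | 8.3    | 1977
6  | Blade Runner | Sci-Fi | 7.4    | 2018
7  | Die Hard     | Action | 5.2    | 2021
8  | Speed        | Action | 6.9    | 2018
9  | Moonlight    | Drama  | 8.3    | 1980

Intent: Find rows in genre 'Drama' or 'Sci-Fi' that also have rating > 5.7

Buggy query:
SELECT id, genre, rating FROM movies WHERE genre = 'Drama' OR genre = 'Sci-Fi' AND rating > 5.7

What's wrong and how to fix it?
Bug: Without parentheses, AND is evaluated before OR, so the rating filter only applies to the 'Sci-Fi' branch

Fix: Group the OR with parentheses (or use IN), then AND the threshold

Corrected query:
SELECT id, genre, rating FROM movies WHERE (genre = 'Drama' OR genre = 'Sci-Fi') AND rating > 5.7

Result:
id | genre  | rating
---+--------+-------
1  | Sci-Fi | 7.8   
2  | Drama  | 7.9   
6  | Sci-Fi | 7.4   
9  | Drama  | 8.3   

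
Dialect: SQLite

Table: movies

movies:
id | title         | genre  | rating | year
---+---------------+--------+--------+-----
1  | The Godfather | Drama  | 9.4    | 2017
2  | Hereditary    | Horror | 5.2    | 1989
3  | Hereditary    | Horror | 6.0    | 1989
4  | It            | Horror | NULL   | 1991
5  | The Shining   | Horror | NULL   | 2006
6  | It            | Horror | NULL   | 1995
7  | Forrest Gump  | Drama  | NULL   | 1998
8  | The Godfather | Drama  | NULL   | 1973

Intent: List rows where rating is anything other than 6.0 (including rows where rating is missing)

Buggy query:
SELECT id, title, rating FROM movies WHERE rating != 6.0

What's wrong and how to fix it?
Bug: Inequality against NULL is unknown, not true; rows with NULL are dropped

Fix: Handle NULL separately with IS NULL alongside the inequality

Corrected query:
SELECT id, title, rating FROM movies WHERE rating != 6.0 OR rating IS NULL

Result:
id | title         | rating
---+---------------+-------
1  | The Godfather | 9.4   
2  | Hereditary    | 5.2   
4  | It            | NULL  
5  | The Shining   | NULL  
6  | It            | NULL  
7  | Forrest Gump  | NULL  
8  | The Godfather | NULL  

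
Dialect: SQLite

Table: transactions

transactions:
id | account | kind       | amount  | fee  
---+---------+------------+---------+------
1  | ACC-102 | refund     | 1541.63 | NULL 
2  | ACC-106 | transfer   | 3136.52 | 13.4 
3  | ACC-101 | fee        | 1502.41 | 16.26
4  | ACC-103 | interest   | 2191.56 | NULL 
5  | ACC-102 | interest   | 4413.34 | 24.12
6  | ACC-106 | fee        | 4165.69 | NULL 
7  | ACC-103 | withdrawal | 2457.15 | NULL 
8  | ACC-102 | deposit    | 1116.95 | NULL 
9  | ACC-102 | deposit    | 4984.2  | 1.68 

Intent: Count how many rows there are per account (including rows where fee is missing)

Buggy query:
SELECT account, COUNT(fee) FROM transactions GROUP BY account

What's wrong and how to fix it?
Bug: COUNT(fee) skips NULLs, so groups with missing fee are undercounted

Fix: Use COUNT(*) to count all rows regardless of NULL

Corrected query:
SELECT account, COUNT(*) FROM transactions GROUP BY account

Result:
account | COUNT(*)
--------+---------
ACC-101 | 1       
ACC-102 | 4       
ACC-103 | 2       
ACC-106 | 2       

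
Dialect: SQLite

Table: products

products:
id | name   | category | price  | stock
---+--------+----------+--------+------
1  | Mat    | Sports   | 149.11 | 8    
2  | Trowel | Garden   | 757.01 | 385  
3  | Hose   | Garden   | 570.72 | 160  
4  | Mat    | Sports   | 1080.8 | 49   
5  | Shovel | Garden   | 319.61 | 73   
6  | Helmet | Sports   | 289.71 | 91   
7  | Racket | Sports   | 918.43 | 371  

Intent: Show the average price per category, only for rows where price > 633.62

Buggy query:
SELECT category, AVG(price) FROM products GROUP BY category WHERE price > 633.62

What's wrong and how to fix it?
Bug: WHERE cannot follow GROUP BY

Fix: Place WHERE between FROM and GROUP BY

Corrected query:
SELECT category, AVG(price) FROM products WHERE price > 633.62 GROUP BY category

Result:
category | AVG(price)
---------+-----------
Garden   | 757.01    
Sports   | 999.615   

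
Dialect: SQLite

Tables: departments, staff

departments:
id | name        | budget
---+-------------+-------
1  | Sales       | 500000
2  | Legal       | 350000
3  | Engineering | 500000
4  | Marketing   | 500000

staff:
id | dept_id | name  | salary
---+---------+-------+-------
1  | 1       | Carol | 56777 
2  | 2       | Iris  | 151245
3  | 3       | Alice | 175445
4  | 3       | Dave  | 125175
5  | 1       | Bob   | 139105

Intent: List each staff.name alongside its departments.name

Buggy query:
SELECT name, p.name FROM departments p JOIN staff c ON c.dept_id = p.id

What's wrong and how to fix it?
Bug: 'name' exists in both joined tables, so the database can't tell which one is meant

Fix: Qualify the column with its table alias (c.name)

Corrected query:
SELECT c.name, p.name FROM departments p JOIN staff c ON c.dept_id = p.id

Result:
name  | name       
------+------------
Carol | Sales      
Iris  | Legal      
Alice | Engineering
Dave  | Engineering
Bob   | Sales      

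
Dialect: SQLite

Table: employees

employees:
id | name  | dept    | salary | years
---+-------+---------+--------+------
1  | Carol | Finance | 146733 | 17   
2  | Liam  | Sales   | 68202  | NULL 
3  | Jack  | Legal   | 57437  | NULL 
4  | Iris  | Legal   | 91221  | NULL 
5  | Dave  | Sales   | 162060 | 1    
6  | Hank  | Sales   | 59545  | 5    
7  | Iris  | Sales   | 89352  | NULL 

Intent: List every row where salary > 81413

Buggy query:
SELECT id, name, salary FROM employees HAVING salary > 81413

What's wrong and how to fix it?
Bug: HAVING filters the output of aggregation, but this query has no GROUP BY and no aggregate functions, so SQLite rejects it (HAVING clause on a non-aggregate query); the condition here is per row

Fix: Use WHERE for row-level filtering

Corrected query:
SELECT id, name, salary FROM employees WHERE salary > 81413

Result:
id | name  | salary
---+-------+-------
1  | Carol | 146733
4  | Iris  | 91221 
5  | Dave  | 162060
7  | Iris  | 89352 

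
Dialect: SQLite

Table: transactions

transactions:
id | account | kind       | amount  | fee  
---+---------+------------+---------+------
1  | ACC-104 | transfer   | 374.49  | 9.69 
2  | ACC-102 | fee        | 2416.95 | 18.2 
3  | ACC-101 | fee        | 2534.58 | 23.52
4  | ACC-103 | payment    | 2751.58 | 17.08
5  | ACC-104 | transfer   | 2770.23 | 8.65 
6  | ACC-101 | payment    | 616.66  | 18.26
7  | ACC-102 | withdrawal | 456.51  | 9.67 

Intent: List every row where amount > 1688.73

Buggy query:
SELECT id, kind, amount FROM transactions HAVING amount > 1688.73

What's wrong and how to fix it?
Bug: HAVING filters the output of aggregation, but this query has no GROUP BY and no aggregate functions, so SQLite rejects it (HAVING clause on a non-aggregate query); the condition here is per row

Fix: Replace HAVING with WHERE since the condition applies to individual rows

Corrected query:
SELECT id, kind, amount FROM transactions WHERE amount > 1688.73

Result:
id | kind     | amount 
---+----------+--------
2  | fee      | 2416.95
3  | fee      | 2534.58
4  | payment  | 2751.58
5  | transfer | 2770.23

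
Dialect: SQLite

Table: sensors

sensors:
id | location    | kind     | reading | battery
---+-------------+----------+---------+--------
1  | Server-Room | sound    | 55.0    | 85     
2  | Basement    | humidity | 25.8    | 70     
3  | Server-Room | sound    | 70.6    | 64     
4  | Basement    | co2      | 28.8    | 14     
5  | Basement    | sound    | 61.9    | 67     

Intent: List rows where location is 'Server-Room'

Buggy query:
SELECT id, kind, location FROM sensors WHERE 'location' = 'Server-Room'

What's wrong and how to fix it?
Bug: Single quotes denote string literals in SQL; the column name is being compared as a constant string

Fix: Remove the quotes around the column name (or use double quotes for an identifier)

Corrected query:
SELECT id, kind, location FROM sensors WHERE location = 'Server-Room'

Result:
id | kind  | location   
---+-------+------------
1  | sound | Server-Room
3  | sound | Server-Room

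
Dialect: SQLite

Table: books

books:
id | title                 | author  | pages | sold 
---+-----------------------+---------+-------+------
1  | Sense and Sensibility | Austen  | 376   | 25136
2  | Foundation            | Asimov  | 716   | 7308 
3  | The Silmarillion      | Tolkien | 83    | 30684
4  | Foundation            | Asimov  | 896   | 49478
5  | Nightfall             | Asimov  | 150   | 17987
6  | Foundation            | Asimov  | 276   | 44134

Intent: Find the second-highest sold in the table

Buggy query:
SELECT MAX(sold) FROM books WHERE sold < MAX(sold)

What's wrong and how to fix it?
Bug: The inner MAX is an aggregate inside WHERE, which is not allowed

Fix: Put the inner MAX in a scalar subquery

Corrected query:
SELECT MAX(sold) FROM books WHERE sold < (SELECT MAX(sold) FROM books)

Result:
MAX(sold)
---------
44134    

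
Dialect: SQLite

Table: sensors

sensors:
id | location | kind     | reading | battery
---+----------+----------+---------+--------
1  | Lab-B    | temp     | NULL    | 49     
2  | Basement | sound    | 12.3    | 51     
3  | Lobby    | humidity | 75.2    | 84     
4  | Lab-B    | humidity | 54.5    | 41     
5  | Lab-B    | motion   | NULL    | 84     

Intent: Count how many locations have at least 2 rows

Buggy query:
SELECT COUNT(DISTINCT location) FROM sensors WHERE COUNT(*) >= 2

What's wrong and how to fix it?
Bug: COUNT(*) cannot appear in WHERE; the per-group count doesn't exist yet

Fix: Use a subquery that GROUPs and filters with HAVING, then count its rows

Corrected query:
SELECT COUNT(*) FROM (SELECT location FROM sensors GROUP BY location HAVING COUNT(*) >= 2)

Result:
COUNT(*)
--------
1       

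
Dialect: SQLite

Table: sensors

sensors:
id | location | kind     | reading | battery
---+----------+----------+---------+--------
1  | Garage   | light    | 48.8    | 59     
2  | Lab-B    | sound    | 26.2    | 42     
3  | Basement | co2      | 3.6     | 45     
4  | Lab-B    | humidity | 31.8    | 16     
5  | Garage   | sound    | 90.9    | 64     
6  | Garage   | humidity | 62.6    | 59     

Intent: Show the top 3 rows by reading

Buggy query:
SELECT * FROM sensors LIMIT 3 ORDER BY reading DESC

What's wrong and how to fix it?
Bug: ORDER BY cannot follow LIMIT; LIMIT is the final clause

Fix: Sort with ORDER BY, then apply LIMIT

Corrected query:
SELECT * FROM sensors ORDER BY reading DESC LIMIT 3

Result:
id | location | kind     | reading | battery
---+----------+----------+---------+--------
5  | Garage   | sound    | 90.9    | 64     
6  | Garage   | humidity | 62.6    | 59     
1  | Garage   | light    | 48.8    | 59     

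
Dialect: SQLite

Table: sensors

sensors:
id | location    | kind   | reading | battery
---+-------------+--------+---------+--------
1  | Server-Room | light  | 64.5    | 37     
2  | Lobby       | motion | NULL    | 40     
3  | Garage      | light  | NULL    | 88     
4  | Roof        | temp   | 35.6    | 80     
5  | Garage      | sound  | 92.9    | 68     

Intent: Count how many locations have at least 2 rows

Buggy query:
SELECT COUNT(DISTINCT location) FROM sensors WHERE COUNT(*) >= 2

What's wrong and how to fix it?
Bug: COUNT(*) cannot appear in WHERE; the per-group count doesn't exist yet

Fix: Use a subquery that GROUPs and filters with HAVING, then count its rows

Corrected query:
SELECT COUNT(*) FROM (SELECT location FROM sensors GROUP BY location HAVING COUNT(*) >= 2)

Result:
COUNT(*)
--------
1       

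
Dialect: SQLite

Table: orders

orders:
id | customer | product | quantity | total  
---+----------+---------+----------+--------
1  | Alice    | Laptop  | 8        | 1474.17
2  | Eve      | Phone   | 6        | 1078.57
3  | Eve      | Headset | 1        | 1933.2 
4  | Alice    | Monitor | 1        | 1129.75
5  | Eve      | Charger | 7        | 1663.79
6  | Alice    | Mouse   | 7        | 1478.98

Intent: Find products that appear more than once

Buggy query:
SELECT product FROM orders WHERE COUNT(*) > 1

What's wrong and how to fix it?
Bug: COUNT(*) is an aggregate and cannot be used in WHERE

Fix: GROUP BY product, then filter groups with HAVING COUNT(*) > 1

Corrected query:
SELECT product FROM orders GROUP BY product HAVING COUNT(*) > 1

Result:
(no rows)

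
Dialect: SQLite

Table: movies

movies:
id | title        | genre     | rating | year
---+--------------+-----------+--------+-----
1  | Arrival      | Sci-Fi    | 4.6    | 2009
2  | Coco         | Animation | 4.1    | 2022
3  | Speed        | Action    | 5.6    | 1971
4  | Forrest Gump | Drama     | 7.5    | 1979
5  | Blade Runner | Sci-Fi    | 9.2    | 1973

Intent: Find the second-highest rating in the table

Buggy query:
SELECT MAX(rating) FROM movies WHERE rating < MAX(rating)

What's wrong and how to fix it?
Bug: The inner MAX is an aggregate inside WHERE, which is not allowed

Fix: Compute the overall MAX in a subquery, then take MAX of rows below it

Corrected query:
SELECT MAX(rating) FROM movies WHERE rating < (SELECT MAX(rating) FROM movies)

Result:
MAX(rating)
-----------
7.5        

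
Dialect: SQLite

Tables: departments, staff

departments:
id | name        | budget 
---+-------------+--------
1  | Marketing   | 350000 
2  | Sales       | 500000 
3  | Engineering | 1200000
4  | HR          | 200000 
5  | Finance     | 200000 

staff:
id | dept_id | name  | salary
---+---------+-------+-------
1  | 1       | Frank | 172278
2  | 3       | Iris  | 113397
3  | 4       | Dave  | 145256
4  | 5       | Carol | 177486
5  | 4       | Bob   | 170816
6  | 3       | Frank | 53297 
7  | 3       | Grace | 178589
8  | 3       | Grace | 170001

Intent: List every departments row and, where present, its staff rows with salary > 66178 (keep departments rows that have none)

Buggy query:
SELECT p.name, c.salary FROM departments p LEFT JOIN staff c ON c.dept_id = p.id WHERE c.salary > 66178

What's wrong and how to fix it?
Bug: Filtering c.salary in WHERE discards the NULL rows produced by LEFT JOIN, turning it into an inner join

Fix: Put 'c.salary > 66178' in the JOIN's ON clause instead of WHERE

Corrected query:
SELECT p.name, c.salary FROM departments p LEFT JOIN staff c ON c.dept_id = p.id AND c.salary > 66178

Result:
name        | salary
------------+-------
Marketing   | 172278
Sales       | NULL  
Engineering | 113397
Engineering | 170001
Engineering | 178589
HR          | 145256
HR          | 170816
Finance     | 177486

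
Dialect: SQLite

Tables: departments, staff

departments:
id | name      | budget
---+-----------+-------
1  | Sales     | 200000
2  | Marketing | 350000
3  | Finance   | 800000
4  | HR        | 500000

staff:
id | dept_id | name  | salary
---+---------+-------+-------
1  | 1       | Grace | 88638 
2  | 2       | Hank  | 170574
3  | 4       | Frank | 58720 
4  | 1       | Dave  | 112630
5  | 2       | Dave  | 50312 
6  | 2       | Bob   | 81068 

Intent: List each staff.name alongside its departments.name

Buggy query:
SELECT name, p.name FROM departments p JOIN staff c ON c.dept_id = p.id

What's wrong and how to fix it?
Bug: 'name' exists in both joined tables, so the database can't tell which one is meant

Fix: Prefix ambiguous columns with the table alias

Corrected query:
SELECT c.name, p.name FROM departments p JOIN staff c ON c.dept_id = p.id

Result:
name  | name     
------+----------
Grace | Sales    
Hank  | Marketing
Frank | HR       
Dave  | Sales    
Dave  | Marketing
Bob   | Marketing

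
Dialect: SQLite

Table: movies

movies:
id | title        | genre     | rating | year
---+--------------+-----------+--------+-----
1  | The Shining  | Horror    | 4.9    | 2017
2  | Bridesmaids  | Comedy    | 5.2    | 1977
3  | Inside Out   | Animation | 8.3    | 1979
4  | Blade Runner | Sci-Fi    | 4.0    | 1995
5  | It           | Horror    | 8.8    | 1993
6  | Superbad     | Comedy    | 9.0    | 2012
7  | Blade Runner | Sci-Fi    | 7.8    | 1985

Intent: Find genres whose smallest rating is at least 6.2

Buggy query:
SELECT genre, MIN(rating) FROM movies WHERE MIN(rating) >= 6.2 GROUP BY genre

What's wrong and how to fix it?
Bug: MIN() in WHERE is a misuse of aggregate

Fix: Use HAVING for the per-group MIN condition

Corrected query:
SELECT genre, MIN(rating) FROM movies GROUP BY genre HAVING MIN(rating) >= 6.2

Result:
genre     | MIN(rating)
----------+------------
Animation | 8.3        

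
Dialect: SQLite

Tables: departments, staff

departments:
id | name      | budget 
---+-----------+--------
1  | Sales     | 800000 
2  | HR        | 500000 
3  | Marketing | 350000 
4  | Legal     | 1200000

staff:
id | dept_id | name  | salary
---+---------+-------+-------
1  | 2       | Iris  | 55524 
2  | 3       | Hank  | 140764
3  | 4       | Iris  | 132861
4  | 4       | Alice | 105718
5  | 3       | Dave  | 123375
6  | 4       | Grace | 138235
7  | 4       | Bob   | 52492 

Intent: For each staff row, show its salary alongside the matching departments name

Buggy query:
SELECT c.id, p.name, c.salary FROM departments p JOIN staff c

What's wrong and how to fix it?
Bug: JOIN with no ON clause produces a cartesian product; every staff row pairs with every departments row

Fix: Specify the join condition linking the foreign key to the parent id

Corrected query:
SELECT c.id, p.name, c.salary FROM departments p JOIN staff c ON c.dept_id = p.id

Result:
id | name      | salary
---+-----------+-------
1  | HR        | 55524 
2  | Marketing | 140764
3  | Legal     | 132861
4  | Legal     | 105718
5  | Marketing | 123375
6  | Legal     | 138235
7  | Legal     | 52492 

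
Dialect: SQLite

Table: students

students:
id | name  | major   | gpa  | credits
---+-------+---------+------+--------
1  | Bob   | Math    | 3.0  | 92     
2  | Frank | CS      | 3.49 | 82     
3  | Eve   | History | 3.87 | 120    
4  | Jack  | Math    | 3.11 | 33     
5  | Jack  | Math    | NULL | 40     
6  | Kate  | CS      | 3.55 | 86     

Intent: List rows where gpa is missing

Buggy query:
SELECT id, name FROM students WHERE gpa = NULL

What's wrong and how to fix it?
Bug: Comparing to NULL with '=' never matches; NULL = NULL is unknown, not true

Fix: Use IS NULL to test for NULL

Corrected query:
SELECT id, name FROM students WHERE gpa IS NULL

Result:
id | name
---+-----
5  | Jack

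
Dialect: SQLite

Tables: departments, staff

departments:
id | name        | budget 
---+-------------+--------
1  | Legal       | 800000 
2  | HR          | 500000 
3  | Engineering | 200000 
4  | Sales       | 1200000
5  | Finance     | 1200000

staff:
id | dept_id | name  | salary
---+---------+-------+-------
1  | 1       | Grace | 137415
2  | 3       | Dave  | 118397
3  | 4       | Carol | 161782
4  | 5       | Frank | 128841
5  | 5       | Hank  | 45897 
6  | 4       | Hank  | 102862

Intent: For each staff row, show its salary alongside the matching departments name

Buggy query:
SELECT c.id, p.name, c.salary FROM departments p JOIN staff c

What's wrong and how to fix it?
Bug: JOIN with no ON clause produces a cartesian product; every staff row pairs with every departments row

Fix: Specify the join condition linking the foreign key to the parent id

Corrected query:
SELECT c.id, p.name, c.salary FROM departments p JOIN staff c ON c.dept_id = p.id

Result:
id | name        | salary
---+-------------+-------
1  | Legal       | 137415
2  | Engineering | 118397
3  | Sales       | 161782
4  | Finance     | 128841
5  | Finance     | 45897 
6  | Sales       | 102862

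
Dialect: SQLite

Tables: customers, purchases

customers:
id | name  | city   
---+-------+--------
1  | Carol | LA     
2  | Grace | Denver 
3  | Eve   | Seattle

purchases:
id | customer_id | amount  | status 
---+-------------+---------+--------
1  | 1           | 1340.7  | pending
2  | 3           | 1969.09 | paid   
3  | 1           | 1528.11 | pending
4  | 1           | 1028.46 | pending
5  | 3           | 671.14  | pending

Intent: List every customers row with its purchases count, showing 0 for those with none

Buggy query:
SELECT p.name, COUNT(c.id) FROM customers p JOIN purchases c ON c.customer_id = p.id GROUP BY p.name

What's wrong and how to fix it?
Bug: An inner join excludes parents with zero children

Fix: Switch to LEFT JOIN to retain unmatched parent rows

Corrected query:
SELECT p.name, COUNT(c.id) FROM customers p LEFT JOIN purchases c ON c.customer_id = p.id GROUP BY p.name

Result:
name  | COUNT(c.id)
------+------------
Carol | 3          
Eve   | 2          
Grace | 0          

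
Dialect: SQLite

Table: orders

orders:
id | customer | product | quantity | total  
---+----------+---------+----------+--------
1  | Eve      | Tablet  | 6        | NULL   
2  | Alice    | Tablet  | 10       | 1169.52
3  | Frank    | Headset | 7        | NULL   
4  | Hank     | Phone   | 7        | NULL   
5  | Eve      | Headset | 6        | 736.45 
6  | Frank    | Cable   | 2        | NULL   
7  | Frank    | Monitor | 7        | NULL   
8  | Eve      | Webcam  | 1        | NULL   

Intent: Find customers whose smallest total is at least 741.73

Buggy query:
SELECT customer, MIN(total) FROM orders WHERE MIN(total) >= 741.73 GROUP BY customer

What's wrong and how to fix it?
Bug: Aggregates like MIN are computed per group after WHERE runs

Fix: Use HAVING for the per-group MIN condition

Corrected query:
SELECT customer, MIN(total) FROM orders GROUP BY customer HAVING MIN(total) >= 741.73

Result:
customer | MIN(total)
---------+-----------
Alice    | 1169.52   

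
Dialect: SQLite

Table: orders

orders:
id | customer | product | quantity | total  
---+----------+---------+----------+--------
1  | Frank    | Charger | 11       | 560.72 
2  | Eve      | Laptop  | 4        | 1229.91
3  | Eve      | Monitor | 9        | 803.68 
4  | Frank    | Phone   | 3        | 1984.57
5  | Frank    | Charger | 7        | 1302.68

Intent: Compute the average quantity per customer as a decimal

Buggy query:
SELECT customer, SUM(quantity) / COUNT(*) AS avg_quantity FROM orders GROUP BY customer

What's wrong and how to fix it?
Bug: Both operands are integers, so '/' performs integer division and truncates

Fix: Cast one side to REAL so the division keeps the fractional part

Corrected query:
SELECT customer, SUM(quantity) * 1.0 / COUNT(*) AS avg_quantity FROM orders GROUP BY customer

Result:
customer | avg_quantity
---------+-------------
Eve      | 6.5         
Frank    | 7           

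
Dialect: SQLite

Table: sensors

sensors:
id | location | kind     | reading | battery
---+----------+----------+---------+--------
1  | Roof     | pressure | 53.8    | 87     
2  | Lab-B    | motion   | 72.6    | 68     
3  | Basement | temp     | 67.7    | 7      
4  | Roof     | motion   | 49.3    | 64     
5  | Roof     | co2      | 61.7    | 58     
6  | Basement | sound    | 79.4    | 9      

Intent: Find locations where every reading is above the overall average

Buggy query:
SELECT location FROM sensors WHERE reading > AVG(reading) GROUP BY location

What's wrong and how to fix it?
Bug: WHERE evaluates per row before aggregation, so AVG() is unavailable

Fix: Compute the overall average in a scalar subquery and compare each group's MIN against it in HAVING

Corrected query:
SELECT location FROM sensors GROUP BY location HAVING MIN(reading) > (SELECT AVG(reading) FROM sensors)

Result:
location
--------
Basement
Lab-B   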